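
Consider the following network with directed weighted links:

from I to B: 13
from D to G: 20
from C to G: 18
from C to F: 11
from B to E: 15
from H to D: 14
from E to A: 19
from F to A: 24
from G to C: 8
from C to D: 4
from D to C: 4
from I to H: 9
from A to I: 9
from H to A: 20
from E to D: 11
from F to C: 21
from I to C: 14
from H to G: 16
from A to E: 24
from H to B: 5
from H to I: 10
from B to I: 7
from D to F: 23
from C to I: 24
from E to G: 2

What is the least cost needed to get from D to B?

Enumerating some paths:
D–C–I–B: 4+24+13 = 41
D–C–I–H–B: 4+24+9+5 = 42
Cheapest is D–C–I–B at 41.

41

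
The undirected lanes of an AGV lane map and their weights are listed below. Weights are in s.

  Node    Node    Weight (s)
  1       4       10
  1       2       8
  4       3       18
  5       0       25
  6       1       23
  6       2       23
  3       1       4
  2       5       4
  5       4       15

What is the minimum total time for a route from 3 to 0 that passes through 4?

54 s

Best 3 to 4: 3–1–4 costing 14
Shortest 4→0: 4–5–0 = 40
Total via 4: 14 + 40 = 54 s.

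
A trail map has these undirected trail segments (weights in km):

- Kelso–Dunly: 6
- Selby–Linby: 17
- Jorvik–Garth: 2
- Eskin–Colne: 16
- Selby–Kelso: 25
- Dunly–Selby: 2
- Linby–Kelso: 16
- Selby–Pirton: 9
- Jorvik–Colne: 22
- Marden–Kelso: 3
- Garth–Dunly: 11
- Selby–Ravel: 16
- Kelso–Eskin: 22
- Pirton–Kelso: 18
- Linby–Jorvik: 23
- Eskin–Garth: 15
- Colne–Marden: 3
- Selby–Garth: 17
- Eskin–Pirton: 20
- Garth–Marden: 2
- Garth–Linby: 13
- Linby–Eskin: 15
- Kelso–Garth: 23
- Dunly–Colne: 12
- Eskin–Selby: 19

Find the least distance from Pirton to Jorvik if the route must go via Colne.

Best Pirton to Colne: Pirton–Selby–Dunly–Colne costing 23
Shortest Colne→Jorvik: Colne–Marden–Garth–Jorvik = 7
Total via Colne: 23 + 7 = 30 km.

30 km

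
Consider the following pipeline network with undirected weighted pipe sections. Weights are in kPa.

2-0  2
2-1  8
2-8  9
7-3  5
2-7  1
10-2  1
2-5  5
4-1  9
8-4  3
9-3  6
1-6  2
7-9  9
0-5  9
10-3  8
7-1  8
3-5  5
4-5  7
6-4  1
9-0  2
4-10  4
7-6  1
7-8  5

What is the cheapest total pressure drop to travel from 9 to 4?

Enumerating some paths:
9–0–2–10–4: 2+2+1+4 = 9
9–0–2–7–6–4: 2+2+1+1+1 = 7
The minimum is 7 kPa via 9–0–2–7–6–4.

7 kPa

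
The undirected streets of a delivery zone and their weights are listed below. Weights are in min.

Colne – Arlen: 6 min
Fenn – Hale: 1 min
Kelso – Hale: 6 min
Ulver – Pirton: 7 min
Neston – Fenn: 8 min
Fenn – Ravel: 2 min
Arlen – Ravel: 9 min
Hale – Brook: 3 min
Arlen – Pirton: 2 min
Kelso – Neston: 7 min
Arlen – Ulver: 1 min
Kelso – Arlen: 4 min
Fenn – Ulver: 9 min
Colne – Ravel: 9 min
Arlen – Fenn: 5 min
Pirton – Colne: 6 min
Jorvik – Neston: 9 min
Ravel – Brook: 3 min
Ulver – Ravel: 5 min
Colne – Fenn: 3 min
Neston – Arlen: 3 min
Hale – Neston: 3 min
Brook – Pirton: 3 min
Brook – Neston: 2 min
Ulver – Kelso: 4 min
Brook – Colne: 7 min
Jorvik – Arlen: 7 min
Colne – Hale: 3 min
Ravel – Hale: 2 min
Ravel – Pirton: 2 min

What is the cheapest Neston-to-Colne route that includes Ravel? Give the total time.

Best Neston to Ravel: Neston–Brook–Ravel costing 5
Best Ravel to Colne: Ravel–Hale–Colne costing 5
Total via Ravel: 5 + 5 = 10 min.

10 min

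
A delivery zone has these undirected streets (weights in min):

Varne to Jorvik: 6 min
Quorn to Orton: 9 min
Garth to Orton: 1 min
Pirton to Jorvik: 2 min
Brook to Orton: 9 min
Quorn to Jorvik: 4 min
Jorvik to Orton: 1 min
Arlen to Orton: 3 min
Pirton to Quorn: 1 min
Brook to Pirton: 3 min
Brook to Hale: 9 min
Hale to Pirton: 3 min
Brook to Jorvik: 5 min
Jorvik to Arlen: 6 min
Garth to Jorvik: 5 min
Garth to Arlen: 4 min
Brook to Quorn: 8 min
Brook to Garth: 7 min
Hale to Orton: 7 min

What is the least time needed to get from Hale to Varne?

Compare a few routes:
Hale–Pirton–Quorn–Jorvik–Varne: 3+1+4+6 = 14
Hale–Pirton–Brook–Jorvik–Varne: 3+3+5+6 = 17
Hale–Orton–Jorvik–Varne: 7+1+6 = 14
Hale–Pirton–Jorvik–Varne: 3+2+6 = 11
Cheapest is Hale–Pirton–Jorvik–Varne at 11 min.

11 min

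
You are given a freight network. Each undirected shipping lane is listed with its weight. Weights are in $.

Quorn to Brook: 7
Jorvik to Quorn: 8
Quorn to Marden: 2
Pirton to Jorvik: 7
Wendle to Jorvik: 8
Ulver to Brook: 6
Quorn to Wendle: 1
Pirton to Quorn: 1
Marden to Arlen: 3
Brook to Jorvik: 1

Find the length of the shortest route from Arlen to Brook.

Enumerating some paths:
Arlen → Marden → Quorn → Brook: 3+2+7 = 12
Arlen → Marden → Quorn → Jorvik → Brook: 3+2+8+1 = 14
Cheapest is Arlen → Marden → Quorn → Brook at $12.

$12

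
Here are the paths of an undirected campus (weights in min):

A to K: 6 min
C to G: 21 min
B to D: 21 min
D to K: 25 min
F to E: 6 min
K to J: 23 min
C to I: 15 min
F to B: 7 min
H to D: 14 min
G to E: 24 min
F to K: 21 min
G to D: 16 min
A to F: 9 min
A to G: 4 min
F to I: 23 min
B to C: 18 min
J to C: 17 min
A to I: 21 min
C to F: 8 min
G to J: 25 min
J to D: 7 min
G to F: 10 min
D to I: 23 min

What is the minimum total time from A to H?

34 min

Candidate routes:
A → K → D → H: 6+25+14 = 45
A → G → D → H: 4+16+14 = 34
The minimum is 34 min via A → G → D → H.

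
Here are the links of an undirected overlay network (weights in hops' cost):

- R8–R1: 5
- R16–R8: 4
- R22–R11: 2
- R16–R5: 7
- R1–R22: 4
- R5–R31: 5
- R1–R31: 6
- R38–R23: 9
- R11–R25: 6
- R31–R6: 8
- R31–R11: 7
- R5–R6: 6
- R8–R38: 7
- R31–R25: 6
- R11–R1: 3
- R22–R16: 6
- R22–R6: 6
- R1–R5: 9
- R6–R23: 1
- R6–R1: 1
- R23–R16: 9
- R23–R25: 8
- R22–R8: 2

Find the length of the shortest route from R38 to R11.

Shortest distances from R38:
R38: 0
R8: 7  (via R38)
R23: 9  (via R38)
R22: 9  (via R8)
R6: 10  (via R23)
R11: 11  (via R22)
Shortest route: R38–R8–R22–R11 = 11 hops' cost.

11 hops' cost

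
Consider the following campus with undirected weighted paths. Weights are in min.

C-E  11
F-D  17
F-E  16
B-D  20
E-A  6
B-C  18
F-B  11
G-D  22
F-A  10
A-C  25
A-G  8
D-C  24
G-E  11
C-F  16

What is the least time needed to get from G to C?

22 min

Shortest distances from G:
G: 0
A: 8  (via G)
E: 11  (via G)
F: 18  (via A)
C: 22  (via E)
Shortest route: G–E–C = 22 min.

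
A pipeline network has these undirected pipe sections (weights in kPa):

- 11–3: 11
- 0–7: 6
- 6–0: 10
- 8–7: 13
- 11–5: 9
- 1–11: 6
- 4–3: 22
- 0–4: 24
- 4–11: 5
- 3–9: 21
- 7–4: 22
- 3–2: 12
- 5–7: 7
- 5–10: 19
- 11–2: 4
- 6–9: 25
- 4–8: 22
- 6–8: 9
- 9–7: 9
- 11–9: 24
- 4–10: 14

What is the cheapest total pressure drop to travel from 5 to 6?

23 kPa

Running Dijkstra from 5:
5: 0
7: 7  (via 5)
11: 9  (via 5)
0: 13  (via 7)
2: 13  (via 11)
4: 14  (via 11)
1: 15  (via 11)
9: 16  (via 7)
10: 19  (via 5)
3: 20  (via 11)
8: 20  (via 7)
6: 23  (via 0)
Shortest route: 5–7–0–6 = 23 kPa.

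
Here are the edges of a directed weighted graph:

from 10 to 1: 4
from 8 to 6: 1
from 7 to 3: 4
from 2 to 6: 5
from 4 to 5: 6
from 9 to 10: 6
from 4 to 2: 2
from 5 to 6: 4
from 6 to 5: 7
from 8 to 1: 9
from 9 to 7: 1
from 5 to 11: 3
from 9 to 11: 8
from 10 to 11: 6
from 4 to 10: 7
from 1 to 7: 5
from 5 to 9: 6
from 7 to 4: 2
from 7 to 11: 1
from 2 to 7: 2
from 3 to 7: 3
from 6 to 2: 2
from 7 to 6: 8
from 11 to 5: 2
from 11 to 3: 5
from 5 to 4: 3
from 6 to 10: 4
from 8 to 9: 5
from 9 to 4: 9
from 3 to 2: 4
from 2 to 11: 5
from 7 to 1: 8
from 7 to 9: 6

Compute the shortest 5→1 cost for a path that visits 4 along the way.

Best 5 to 4: 5 → 4 costing 3
Best 4 to 1: 4 → 10 → 1 costing 11
Total via 4: 3 + 11 = 14.

14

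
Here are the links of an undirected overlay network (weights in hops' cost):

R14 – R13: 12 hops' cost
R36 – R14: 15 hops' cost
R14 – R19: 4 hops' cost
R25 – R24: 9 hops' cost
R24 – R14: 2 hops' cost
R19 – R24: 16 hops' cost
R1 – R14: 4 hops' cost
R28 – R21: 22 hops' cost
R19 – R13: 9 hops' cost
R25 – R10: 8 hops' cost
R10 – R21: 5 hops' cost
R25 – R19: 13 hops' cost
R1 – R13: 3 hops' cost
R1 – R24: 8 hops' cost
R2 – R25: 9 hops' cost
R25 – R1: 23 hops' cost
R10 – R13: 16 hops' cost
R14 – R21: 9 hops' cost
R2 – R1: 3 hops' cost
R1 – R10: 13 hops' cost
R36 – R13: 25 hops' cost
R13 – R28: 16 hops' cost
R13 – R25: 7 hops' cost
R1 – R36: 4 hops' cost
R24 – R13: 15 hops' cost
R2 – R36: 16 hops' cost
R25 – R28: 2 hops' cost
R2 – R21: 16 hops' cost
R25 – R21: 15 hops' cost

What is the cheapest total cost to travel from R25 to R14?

Enumerating some paths:
R25 - R24 - R14: 9+2 = 11
R25 - R13 - R1 - R14: 7+3+4 = 14
R25 - R2 - R1 - R14: 9+3+4 = 16
The minimum is 11 hops' cost via R25 - R24 - R14.

11 hops' cost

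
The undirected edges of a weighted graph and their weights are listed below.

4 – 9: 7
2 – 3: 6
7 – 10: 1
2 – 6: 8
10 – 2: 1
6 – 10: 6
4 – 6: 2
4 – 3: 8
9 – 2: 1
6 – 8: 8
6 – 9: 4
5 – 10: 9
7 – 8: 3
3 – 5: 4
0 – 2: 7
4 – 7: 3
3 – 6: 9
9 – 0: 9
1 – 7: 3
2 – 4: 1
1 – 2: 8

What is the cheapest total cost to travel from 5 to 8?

13

Shortest distances from 5:
5: 0
3: 4  (via 5)
10: 9  (via 5)
2: 10  (via 3)
7: 10  (via 10)
4: 11  (via 2)
9: 11  (via 2)
1: 13  (via 7)
6: 13  (via 3)
8: 13  (via 7)
Shortest route: 5 → 10 → 7 → 8 = 13.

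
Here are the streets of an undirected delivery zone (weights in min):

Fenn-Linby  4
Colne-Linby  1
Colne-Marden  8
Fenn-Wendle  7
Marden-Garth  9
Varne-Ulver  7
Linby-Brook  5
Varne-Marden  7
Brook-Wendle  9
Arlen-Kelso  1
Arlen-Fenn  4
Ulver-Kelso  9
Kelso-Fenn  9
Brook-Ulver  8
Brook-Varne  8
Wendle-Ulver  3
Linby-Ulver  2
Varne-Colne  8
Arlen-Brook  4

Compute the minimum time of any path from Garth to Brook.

Compare a few routes:
Garth–Marden–Colne–Linby–Brook: 9+8+1+5 = 23
Garth–Marden–Varne–Brook: 9+7+8 = 24
The minimum is 23 min via Garth–Marden–Colne–Linby–Brook.

23 min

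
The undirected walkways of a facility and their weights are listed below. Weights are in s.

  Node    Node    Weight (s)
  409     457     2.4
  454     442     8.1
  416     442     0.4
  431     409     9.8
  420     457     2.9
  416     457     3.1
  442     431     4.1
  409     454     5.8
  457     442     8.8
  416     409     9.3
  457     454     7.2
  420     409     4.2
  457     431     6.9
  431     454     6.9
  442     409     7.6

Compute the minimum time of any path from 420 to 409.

Settle nodes by increasing distance from 420:
420: 0
457: 2.9  (via 420)
409: 4.2  (via 420)
Shortest route: 420 → 409 = 4.2 s.

4.2 s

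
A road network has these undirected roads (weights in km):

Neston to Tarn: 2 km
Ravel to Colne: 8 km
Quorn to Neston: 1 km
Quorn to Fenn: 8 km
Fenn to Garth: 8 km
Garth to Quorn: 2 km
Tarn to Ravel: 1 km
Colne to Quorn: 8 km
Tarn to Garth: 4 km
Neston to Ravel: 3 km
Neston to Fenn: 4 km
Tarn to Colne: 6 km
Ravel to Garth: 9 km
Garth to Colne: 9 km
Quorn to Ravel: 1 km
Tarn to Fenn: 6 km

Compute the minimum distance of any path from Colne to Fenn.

12 km

Settle nodes by increasing distance from Colne:
Colne: 0
Tarn: 6  (via Colne)
Ravel: 7  (via Tarn)
Neston: 8  (via Tarn)
Quorn: 8  (via Colne)
Garth: 9  (via Colne)
Fenn: 12  (via Tarn)
Shortest route: Colne → Tarn → Fenn = 12 km.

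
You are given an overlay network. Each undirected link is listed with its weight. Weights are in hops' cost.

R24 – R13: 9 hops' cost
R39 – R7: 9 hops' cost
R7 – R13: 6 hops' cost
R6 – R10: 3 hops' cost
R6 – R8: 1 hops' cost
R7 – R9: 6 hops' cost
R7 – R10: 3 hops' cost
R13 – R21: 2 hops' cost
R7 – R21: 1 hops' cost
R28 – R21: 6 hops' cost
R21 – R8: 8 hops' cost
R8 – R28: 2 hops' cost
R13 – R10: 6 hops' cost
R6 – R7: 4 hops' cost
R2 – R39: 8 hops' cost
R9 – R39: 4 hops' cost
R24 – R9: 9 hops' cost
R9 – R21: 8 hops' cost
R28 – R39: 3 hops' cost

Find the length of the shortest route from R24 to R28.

16 hops' cost

Candidate routes:
R24 → R13 → R21 → R28: 9+2+6 = 17
R24 → R9 → R39 → R28: 9+4+3 = 16
R24 → R13 → R21 → R7 → R6 → R8 → R28: 9+2+1+4+1+2 = 19
The minimum is 16 hops' cost via R24 → R9 → R39 → R28.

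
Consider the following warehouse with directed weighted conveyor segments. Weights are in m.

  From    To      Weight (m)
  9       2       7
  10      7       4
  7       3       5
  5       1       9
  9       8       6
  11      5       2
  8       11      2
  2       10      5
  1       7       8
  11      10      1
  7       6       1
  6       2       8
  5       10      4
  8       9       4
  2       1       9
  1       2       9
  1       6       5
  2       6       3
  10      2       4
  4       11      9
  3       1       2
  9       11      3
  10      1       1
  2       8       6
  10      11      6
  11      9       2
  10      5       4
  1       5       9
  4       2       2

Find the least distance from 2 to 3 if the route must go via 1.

Shortest 2→1: 2 → 10 → 1 = 6
Best 1 to 3: 1 → 7 → 3 costing 13
Total via 1: 6 + 13 = 19 m.

19 m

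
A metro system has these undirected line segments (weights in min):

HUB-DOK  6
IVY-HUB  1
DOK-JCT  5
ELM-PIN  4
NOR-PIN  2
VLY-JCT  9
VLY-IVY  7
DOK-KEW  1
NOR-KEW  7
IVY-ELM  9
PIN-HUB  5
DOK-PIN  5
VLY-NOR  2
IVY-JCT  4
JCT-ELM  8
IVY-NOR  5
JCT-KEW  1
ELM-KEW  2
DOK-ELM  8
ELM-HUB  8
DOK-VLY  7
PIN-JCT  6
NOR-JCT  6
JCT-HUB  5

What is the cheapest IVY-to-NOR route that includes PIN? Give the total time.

Best IVY to PIN: IVY → HUB → PIN costing 6
Best PIN to NOR: PIN → NOR costing 2
Total via PIN: 6 + 2 = 8 min.

8 min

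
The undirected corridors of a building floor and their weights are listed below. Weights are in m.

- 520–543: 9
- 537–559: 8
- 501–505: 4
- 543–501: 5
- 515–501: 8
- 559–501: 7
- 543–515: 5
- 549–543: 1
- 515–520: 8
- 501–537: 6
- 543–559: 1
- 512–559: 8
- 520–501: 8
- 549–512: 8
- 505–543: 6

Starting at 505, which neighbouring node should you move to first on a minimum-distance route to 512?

Compare a few routes:
505 → 501 → 543 → 559 → 512: 4+5+1+8 = 18
505 → 543 → 559 → 512: 6+1+8 = 15
Cheapest is 505 → 543 → 559 → 512 at 15 m.
So from 505 the first move is to 543.

543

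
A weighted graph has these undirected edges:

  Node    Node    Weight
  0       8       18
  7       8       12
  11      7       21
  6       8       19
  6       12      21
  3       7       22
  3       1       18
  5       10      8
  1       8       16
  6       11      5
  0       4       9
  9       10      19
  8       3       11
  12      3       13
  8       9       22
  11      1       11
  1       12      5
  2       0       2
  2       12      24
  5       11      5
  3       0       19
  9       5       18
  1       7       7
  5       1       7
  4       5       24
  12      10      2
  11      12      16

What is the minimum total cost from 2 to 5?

34

Running Dijkstra from 2:
2: 0
0: 2  (via 2)
4: 11  (via 0)
8: 20  (via 0)
3: 21  (via 0)
12: 24  (via 2)
10: 26  (via 12)
1: 29  (via 12)
7: 32  (via 8)
5: 34  (via 10)
Shortest route: 2–12–10–5 = 34.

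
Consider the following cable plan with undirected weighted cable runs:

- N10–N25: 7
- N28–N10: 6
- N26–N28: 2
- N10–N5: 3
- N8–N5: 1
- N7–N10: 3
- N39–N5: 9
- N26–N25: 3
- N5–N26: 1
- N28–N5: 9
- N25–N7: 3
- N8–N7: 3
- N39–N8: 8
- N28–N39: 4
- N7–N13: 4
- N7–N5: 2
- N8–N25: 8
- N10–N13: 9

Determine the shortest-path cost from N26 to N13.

7

Candidate routes:
N26 → N25 → N7 → N13: 3+3+4 = 10
N26 → N5 → N8 → N7 → N13: 1+1+3+4 = 9
N26 → N5 → N7 → N13: 1+2+4 = 7
N26 → N5 → N10 → N7 → N13: 1+3+3+4 = 11
Cheapest is N26 → N5 → N7 → N13 at 7.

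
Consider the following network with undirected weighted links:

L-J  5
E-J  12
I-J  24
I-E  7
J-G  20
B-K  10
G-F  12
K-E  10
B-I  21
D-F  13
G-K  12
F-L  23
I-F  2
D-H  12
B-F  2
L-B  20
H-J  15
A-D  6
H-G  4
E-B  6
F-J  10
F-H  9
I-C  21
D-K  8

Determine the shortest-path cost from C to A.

Shortest distances from C:
C: 0
I: 21  (via C)
F: 23  (via I)
B: 25  (via F)
E: 28  (via I)
H: 32  (via F)
J: 33  (via F)
G: 35  (via F)
K: 35  (via B)
D: 36  (via F)
L: 38  (via J)
A: 42  (via D)
Shortest route: C → I → F → D → A = 42.

42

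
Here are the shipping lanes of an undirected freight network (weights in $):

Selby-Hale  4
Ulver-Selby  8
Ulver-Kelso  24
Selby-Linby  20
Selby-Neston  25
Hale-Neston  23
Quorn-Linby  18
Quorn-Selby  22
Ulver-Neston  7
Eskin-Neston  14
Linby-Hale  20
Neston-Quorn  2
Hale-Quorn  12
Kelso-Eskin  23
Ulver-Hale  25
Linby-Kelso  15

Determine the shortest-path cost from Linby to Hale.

Settle nodes by increasing distance from Linby:
Linby: 0
Kelso: 15  (via Linby)
Quorn: 18  (via Linby)
Neston: 20  (via Quorn)
Hale: 20  (via Linby)
Shortest route: Linby–Hale = $20.

$20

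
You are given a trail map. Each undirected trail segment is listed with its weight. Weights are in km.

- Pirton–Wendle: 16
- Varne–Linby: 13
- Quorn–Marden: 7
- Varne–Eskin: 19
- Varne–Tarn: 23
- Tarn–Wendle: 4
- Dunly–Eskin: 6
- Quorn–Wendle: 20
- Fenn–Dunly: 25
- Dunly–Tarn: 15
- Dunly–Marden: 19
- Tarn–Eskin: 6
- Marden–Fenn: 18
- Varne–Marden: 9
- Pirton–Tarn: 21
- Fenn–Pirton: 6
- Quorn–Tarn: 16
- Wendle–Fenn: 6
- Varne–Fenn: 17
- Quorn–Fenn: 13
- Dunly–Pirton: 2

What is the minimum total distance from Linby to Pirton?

Shortest distances from Linby:
Linby: 0
Varne: 13  (via Linby)
Marden: 22  (via Varne)
Quorn: 29  (via Marden)
Fenn: 30  (via Varne)
Eskin: 32  (via Varne)
Wendle: 36  (via Fenn)
Pirton: 36  (via Fenn)
Shortest route: Linby → Varne → Fenn → Pirton = 36 km.

36 km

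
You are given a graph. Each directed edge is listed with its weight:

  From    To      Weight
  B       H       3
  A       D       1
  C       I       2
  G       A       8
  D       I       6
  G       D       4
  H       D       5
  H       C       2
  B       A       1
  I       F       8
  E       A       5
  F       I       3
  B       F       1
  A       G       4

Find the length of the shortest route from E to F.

Enumerating some paths:
E–A–G–D–I–F: 5+4+4+6+8 = 27
E–A–D–I–F: 5+1+6+8 = 20
Cheapest is E–A–D–I–F at 20.

20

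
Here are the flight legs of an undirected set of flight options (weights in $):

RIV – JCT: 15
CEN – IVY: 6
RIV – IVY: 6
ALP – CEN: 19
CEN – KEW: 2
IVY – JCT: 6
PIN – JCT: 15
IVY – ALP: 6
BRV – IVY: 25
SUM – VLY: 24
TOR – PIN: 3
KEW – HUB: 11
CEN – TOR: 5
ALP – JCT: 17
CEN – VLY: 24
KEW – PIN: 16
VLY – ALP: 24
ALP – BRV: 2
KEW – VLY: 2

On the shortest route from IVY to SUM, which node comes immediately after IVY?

CEN

Compare a few routes:
IVY–ALP–VLY–SUM: 6+24+24 = 54
IVY–ALP–CEN–KEW–VLY–SUM: 6+19+2+2+24 = 53
IVY–CEN–VLY–SUM: 6+24+24 = 54
IVY–CEN–KEW–VLY–SUM: 6+2+2+24 = 34
Cheapest is IVY–CEN–KEW–VLY–SUM at $34.
So from IVY the first move is to CEN.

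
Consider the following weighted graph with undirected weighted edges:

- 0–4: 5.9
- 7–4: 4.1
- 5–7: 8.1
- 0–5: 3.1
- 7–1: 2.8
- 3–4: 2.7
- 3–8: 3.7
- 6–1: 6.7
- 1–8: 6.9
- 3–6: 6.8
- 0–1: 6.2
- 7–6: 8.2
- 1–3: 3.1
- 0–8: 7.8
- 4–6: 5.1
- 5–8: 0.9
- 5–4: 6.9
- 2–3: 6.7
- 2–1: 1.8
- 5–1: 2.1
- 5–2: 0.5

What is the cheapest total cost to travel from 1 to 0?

5.2

Shortest distances from 1:
1: 0
2: 1.8  (via 1)
5: 2.1  (via 1)
7: 2.8  (via 1)
8: 3  (via 5)
3: 3.1  (via 1)
0: 5.2  (via 5)
Shortest route: 1–5–0 = 5.2.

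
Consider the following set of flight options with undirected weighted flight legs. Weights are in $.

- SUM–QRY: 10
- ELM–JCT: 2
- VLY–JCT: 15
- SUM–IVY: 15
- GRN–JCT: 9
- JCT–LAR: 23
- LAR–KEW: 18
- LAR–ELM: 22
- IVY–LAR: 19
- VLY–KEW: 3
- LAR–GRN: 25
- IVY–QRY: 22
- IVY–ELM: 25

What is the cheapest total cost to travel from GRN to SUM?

Compare a few routes:
GRN → JCT → ELM → IVY → SUM: 9+2+25+15 = 51
GRN → LAR → IVY → SUM: 25+19+15 = 59
Cheapest is GRN → JCT → ELM → IVY → SUM at $51.

$51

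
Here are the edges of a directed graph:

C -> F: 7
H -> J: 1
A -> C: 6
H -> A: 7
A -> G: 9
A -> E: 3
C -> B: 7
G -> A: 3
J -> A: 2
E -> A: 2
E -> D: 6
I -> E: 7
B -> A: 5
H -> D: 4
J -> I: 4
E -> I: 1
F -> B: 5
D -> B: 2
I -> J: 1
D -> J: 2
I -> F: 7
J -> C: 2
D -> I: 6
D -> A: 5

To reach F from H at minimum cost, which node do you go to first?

J

Compare a few routes:
H - J - I - F: 1+4+7 = 12
H - J - A - E - I - F: 1+2+3+1+7 = 14
H - J - C - F: 1+2+7 = 10
Cheapest is H - J - C - F at 10.
So from H the first move is to J.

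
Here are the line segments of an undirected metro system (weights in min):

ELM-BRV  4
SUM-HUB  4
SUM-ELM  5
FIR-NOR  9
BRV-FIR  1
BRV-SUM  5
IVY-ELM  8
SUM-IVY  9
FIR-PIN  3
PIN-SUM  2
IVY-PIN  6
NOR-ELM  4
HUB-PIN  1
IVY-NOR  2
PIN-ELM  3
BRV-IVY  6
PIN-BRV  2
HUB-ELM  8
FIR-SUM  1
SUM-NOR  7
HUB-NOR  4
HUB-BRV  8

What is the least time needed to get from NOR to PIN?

Shortest distances from NOR:
NOR: 0
IVY: 2  (via NOR)
ELM: 4  (via NOR)
HUB: 4  (via NOR)
PIN: 5  (via HUB)
Shortest route: NOR → HUB → PIN = 5 min.

5 min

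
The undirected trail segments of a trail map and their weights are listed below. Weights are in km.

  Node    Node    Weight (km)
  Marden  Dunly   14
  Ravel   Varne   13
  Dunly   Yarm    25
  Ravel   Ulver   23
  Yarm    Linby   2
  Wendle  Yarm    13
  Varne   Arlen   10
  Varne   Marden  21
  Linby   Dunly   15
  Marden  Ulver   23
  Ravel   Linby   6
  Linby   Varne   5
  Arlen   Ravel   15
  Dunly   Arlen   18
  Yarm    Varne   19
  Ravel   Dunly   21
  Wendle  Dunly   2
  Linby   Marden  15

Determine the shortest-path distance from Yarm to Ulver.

Enumerating some paths:
Yarm–Linby–Marden–Ulver: 2+15+23 = 40
Yarm–Linby–Ravel–Ulver: 2+6+23 = 31
The minimum is 31 km via Yarm–Linby–Ravel–Ulver.

31 km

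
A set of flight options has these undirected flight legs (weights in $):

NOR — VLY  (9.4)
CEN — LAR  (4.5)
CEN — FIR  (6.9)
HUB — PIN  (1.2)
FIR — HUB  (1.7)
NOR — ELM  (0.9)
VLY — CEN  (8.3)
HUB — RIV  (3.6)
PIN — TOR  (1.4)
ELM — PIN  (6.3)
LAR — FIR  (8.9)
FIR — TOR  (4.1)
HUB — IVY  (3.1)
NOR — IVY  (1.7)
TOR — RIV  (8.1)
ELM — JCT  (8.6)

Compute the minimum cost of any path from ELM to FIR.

Running Dijkstra from ELM:
ELM: 0
NOR: 0.9  (via ELM)
IVY: 2.6  (via NOR)
HUB: 5.7  (via IVY)
PIN: 6.3  (via ELM)
FIR: 7.4  (via HUB)
Shortest route: ELM → NOR → IVY → HUB → FIR = $7.4.

$7.4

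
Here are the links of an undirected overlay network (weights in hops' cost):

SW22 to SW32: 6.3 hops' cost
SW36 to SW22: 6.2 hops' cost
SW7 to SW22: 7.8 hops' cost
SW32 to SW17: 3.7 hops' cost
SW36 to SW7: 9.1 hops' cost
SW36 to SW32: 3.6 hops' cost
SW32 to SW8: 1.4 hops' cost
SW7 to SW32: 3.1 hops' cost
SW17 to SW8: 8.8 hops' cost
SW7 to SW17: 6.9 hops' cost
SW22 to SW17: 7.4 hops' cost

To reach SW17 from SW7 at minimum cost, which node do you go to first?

Compare a few routes:
SW7 → SW32 → SW17: 3.1+3.7 = 6.8
SW7 → SW17: 6.9 = 6.9
SW7 → SW32 → SW8 → SW17: 3.1+1.4+8.8 = 13.3
Cheapest is SW7 → SW32 → SW17 at 6.8 hops' cost.
So from SW7 the first move is to SW32.

SW32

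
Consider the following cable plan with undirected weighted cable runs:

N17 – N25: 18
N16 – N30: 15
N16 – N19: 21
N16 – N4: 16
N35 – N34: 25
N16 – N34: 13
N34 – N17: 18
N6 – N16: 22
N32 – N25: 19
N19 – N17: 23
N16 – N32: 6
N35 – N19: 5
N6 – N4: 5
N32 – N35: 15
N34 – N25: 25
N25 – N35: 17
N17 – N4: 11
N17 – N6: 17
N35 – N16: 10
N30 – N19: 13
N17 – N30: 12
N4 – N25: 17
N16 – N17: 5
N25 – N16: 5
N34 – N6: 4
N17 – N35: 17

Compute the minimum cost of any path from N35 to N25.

15

Enumerating some paths:
N35 → N16 → N25: 10+5 = 15
N35 → N17 → N16 → N25: 17+5+5 = 27
N35 → N25: 17 = 17
N35 → N32 → N16 → N25: 15+6+5 = 26
Cheapest is N35 → N16 → N25 at 15.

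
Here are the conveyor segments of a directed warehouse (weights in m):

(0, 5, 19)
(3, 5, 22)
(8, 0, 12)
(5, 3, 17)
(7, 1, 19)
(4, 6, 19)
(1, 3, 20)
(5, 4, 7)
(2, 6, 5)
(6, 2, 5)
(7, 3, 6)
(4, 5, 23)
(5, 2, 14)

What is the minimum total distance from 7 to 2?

42 m

Enumerating some paths:
7–3–5–4–6–2: 6+22+7+19+5 = 59
7–3–5–2: 6+22+14 = 42
7–1–3–5–2: 19+20+22+14 = 75
Cheapest is 7–3–5–2 at 42 m.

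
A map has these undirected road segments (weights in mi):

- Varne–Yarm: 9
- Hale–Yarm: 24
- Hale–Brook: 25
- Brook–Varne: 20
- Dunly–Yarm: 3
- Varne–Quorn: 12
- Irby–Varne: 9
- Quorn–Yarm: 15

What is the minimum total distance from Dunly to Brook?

Shortest distances from Dunly:
Dunly: 0
Yarm: 3  (via Dunly)
Varne: 12  (via Yarm)
Quorn: 18  (via Yarm)
Irby: 21  (via Varne)
Hale: 27  (via Yarm)
Brook: 32  (via Varne)
Shortest route: Dunly → Yarm → Varne → Brook = 32 mi.

32 mi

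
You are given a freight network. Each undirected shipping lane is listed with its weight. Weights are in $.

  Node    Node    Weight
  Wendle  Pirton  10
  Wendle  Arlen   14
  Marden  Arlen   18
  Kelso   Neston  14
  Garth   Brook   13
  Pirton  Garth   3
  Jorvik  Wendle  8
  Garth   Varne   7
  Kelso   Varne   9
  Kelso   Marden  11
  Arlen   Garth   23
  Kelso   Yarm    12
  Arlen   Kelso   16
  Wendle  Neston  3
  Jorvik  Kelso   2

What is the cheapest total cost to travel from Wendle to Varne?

Candidate routes:
Wendle–Neston–Kelso–Varne: 3+14+9 = 26
Wendle–Jorvik–Kelso–Varne: 8+2+9 = 19
Wendle–Pirton–Garth–Varne: 10+3+7 = 20
Cheapest is Wendle–Jorvik–Kelso–Varne at $19.

$19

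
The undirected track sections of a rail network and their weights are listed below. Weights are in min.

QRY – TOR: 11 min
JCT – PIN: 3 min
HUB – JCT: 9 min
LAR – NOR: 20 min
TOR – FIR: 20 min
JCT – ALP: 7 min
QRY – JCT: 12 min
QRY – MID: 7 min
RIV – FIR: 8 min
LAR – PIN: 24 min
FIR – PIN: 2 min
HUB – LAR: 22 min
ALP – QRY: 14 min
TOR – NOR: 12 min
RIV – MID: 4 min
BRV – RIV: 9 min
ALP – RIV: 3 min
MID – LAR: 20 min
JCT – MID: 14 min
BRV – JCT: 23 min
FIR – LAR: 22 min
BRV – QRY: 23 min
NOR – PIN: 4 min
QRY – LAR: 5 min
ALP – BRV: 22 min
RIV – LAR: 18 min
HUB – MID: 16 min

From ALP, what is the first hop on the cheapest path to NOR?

JCT

Compare a few routes:
ALP–RIV–FIR–PIN–NOR: 3+8+2+4 = 17
ALP–JCT–PIN–NOR: 7+3+4 = 14
Cheapest is ALP–JCT–PIN–NOR at 14 min.
So from ALP the first move is to JCT.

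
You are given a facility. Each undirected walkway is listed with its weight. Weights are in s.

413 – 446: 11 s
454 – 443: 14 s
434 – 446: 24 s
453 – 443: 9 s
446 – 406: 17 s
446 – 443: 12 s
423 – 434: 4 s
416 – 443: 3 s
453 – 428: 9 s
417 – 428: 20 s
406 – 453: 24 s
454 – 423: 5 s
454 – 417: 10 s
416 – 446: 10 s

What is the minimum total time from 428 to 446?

30 s

Compare a few routes:
428 → 453 → 443 → 416 → 446: 9+9+3+10 = 31
428 → 453 → 443 → 446: 9+9+12 = 30
The minimum is 30 s via 428 → 453 → 443 → 446.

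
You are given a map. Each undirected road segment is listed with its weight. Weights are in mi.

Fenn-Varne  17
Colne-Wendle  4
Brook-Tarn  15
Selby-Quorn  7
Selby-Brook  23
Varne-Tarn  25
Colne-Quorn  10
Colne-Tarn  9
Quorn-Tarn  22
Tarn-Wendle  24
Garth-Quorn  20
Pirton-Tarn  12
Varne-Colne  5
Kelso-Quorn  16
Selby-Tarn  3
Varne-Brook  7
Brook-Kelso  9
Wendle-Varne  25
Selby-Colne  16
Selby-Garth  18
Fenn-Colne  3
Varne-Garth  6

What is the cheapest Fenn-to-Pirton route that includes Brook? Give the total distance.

42 mi

Best Fenn to Brook: Fenn → Colne → Varne → Brook costing 15
Best Brook to Pirton: Brook → Tarn → Pirton costing 27
Total via Brook: 15 + 27 = 42 mi.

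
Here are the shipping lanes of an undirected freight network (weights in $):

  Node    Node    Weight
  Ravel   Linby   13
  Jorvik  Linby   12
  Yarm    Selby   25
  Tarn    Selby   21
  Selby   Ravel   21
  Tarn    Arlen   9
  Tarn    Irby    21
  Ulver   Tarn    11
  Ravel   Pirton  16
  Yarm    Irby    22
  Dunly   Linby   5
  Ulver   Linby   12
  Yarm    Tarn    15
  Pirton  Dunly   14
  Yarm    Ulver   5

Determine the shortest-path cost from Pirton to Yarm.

Shortest distances from Pirton:
Pirton: 0
Dunly: 14  (via Pirton)
Ravel: 16  (via Pirton)
Linby: 19  (via Dunly)
Jorvik: 31  (via Linby)
Ulver: 31  (via Linby)
Yarm: 36  (via Ulver)
Shortest route: Pirton → Dunly → Linby → Ulver → Yarm = $36.

$36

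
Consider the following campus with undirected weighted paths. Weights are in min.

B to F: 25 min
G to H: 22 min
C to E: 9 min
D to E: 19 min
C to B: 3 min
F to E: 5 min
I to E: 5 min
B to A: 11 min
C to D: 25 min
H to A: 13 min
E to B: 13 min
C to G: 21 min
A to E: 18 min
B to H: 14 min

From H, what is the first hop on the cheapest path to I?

B

Compare a few routes:
H → B → E → I: 14+13+5 = 32
H → B → C → E → I: 14+3+9+5 = 31
The minimum is 31 min via H → B → C → E → I.
So from H the first move is to B.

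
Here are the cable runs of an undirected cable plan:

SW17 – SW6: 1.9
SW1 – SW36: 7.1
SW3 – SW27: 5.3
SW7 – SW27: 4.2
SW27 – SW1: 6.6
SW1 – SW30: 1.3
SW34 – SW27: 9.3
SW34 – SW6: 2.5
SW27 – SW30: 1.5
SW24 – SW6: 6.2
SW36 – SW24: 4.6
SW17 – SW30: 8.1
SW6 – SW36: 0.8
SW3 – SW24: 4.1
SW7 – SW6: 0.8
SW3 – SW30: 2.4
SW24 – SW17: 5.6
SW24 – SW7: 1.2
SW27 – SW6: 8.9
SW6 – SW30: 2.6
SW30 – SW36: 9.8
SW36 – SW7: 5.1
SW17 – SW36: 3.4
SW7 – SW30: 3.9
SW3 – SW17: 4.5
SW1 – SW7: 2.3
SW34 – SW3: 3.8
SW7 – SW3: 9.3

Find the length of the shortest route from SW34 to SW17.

4.4

Enumerating some paths:
SW34 → SW6 → SW17: 2.5+1.9 = 4.4
SW34 → SW6 → SW36 → SW17: 2.5+0.8+3.4 = 6.7
Cheapest is SW34 → SW6 → SW17 at 4.4.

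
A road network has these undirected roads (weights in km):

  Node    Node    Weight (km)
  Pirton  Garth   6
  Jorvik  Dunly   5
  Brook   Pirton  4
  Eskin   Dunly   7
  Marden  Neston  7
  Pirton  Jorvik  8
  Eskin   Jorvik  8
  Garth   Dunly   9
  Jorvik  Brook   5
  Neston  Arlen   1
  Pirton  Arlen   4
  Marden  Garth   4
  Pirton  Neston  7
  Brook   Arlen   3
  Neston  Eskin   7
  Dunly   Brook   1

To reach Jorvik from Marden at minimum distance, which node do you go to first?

Neston

Enumerating some paths:
Marden → Neston → Arlen → Brook → Jorvik: 7+1+3+5 = 16
Marden → Neston → Arlen → Brook → Dunly → Jorvik: 7+1+3+1+5 = 17
Marden → Garth → Dunly → Jorvik: 4+9+5 = 18
The minimum is 16 km via Marden → Neston → Arlen → Brook → Jorvik.
So from Marden the first move is to Neston.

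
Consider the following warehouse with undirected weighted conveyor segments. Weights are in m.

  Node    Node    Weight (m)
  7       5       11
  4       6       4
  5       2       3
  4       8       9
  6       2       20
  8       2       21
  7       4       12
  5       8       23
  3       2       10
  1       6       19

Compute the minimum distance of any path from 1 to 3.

Settle nodes by increasing distance from 1:
1: 0
6: 19  (via 1)
4: 23  (via 6)
8: 32  (via 4)
7: 35  (via 4)
2: 39  (via 6)
5: 42  (via 2)
3: 49  (via 2)
Shortest route: 1–6–2–3 = 49 m.

49 m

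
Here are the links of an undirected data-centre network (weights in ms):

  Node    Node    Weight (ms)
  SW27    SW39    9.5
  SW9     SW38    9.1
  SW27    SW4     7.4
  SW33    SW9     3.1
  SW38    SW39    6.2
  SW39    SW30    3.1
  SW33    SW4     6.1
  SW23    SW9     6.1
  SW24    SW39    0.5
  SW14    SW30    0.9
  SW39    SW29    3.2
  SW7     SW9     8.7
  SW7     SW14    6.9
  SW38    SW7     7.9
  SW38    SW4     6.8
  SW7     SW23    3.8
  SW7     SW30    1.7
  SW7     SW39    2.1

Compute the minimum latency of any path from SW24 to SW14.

4.5 ms

Candidate routes:
SW24–SW39–SW7–SW30–SW14: 0.5+2.1+1.7+0.9 = 5.2
SW24–SW39–SW30–SW14: 0.5+3.1+0.9 = 4.5
Cheapest is SW24–SW39–SW30–SW14 at 4.5 ms.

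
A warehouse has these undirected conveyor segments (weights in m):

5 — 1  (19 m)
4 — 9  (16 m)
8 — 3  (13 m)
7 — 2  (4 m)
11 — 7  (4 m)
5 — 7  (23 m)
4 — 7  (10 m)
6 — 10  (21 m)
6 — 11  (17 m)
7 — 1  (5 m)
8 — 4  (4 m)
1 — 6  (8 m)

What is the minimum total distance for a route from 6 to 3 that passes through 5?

Best 6 to 5: 6 → 1 → 5 costing 27
Best 5 to 3: 5 → 7 → 4 → 8 → 3 costing 50
Total via 5: 27 + 50 = 77 m.

77 m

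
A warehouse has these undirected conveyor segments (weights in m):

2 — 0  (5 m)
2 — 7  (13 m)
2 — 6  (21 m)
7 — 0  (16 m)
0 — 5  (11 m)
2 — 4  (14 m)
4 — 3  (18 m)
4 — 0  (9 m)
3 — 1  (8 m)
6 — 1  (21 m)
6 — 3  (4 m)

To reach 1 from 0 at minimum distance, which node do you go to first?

Enumerating some paths:
0–2–4–3–1: 5+14+18+8 = 45
0–2–6–3–1: 5+21+4+8 = 38
0–4–3–1: 9+18+8 = 35
The minimum is 35 m via 0–4–3–1.
So from 0 the first move is to 4.

4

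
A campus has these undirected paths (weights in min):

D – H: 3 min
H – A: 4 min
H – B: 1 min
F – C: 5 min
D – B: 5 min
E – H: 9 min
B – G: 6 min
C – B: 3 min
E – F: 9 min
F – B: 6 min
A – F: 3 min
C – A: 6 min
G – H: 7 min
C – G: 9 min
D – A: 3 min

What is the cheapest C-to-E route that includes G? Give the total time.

Shortest C→G: C → G = 9
Best G to E: G → H → E costing 16
Total via G: 9 + 16 = 25 min.

25 min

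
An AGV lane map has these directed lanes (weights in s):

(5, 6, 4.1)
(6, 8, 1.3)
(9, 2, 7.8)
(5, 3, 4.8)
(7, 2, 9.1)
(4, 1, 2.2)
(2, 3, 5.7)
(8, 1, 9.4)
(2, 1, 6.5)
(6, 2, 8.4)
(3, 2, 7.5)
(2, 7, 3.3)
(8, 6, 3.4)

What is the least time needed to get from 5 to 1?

Enumerating some paths:
5–3–2–1: 4.8+7.5+6.5 = 18.8
5–6–8–1: 4.1+1.3+9.4 = 14.8
The minimum is 14.8 s via 5–6–8–1.

14.8 s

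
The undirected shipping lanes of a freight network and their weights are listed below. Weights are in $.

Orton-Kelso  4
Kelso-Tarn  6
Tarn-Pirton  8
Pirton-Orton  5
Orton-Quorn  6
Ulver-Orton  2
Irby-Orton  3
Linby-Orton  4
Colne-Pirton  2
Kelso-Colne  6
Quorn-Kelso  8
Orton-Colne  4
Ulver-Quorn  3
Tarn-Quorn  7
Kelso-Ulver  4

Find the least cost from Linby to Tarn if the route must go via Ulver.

$16

Shortest Linby→Ulver: Linby–Orton–Ulver = 6
Shortest Ulver→Tarn: Ulver–Quorn–Tarn = 10
Total via Ulver: 6 + 10 = $16.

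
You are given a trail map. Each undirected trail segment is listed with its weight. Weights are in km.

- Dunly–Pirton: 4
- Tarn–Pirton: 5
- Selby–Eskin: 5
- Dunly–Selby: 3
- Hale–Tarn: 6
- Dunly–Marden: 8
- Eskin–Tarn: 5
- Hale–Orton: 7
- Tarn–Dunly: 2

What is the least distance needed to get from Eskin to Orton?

18 km

Enumerating some paths:
Eskin → Selby → Dunly → Tarn → Hale → Orton: 5+3+2+6+7 = 23
Eskin → Tarn → Hale → Orton: 5+6+7 = 18
Eskin → Selby → Dunly → Pirton → Tarn → Hale → Orton: 5+3+4+5+6+7 = 30
Cheapest is Eskin → Tarn → Hale → Orton at 18 km.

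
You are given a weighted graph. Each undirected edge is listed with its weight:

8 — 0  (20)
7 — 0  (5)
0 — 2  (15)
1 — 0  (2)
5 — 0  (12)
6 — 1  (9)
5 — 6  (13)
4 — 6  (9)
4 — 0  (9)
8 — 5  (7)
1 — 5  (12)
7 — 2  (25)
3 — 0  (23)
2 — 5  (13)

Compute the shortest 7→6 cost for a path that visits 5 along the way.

Shortest 7→5: 7 → 0 → 5 = 17
Best 5 to 6: 5 → 6 costing 13
Total via 5: 17 + 13 = 30.

30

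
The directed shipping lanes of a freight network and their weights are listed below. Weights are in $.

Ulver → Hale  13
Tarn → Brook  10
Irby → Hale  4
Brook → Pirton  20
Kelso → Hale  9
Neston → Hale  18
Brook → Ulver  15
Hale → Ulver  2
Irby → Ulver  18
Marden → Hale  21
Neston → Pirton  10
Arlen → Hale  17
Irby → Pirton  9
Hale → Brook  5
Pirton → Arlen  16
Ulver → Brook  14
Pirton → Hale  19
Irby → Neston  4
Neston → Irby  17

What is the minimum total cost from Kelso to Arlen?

$50

Enumerating some paths:
Kelso–Hale–Brook–Pirton–Arlen: 9+5+20+16 = 50
Kelso–Hale–Ulver–Brook–Pirton–Arlen: 9+2+14+20+16 = 61
Cheapest is Kelso–Hale–Brook–Pirton–Arlen at $50.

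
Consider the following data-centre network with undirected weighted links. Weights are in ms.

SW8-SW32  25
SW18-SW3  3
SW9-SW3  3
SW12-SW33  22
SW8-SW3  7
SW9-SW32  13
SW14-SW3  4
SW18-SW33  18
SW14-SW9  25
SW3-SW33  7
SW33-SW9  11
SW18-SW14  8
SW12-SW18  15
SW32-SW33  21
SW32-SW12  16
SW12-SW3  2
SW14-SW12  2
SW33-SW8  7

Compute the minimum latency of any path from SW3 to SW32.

Enumerating some paths:
SW3 - SW12 - SW32: 2+16 = 18
SW3 - SW9 - SW32: 3+13 = 16
SW3 - SW14 - SW12 - SW32: 4+2+16 = 22
The minimum is 16 ms via SW3 - SW9 - SW32.

16 ms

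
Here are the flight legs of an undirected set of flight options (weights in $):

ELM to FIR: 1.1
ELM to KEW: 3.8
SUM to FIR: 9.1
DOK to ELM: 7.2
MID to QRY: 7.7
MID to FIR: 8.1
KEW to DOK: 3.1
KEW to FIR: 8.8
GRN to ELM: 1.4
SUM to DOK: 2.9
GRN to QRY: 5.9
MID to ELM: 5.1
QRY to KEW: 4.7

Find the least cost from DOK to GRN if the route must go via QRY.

Best DOK to QRY: DOK → KEW → QRY costing 7.8
Best QRY to GRN: QRY → GRN costing 5.9
Total via QRY: 7.8 + 5.9 = $13.7.

$13.7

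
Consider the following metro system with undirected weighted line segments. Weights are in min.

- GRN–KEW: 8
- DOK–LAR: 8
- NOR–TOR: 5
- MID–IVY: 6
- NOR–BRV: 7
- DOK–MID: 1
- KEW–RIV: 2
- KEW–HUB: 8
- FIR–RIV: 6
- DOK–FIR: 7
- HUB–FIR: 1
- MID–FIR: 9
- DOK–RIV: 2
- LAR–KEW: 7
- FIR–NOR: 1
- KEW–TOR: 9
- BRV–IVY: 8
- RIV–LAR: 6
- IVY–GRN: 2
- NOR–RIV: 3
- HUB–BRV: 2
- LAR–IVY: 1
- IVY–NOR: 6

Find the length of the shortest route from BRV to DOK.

Enumerating some paths:
BRV - HUB - FIR - DOK: 2+1+7 = 10
BRV - NOR - RIV - DOK: 7+3+2 = 12
BRV - HUB - FIR - RIV - DOK: 2+1+6+2 = 11
BRV - HUB - FIR - NOR - RIV - DOK: 2+1+1+3+2 = 9
The minimum is 9 min via BRV - HUB - FIR - NOR - RIV - DOK.

9 min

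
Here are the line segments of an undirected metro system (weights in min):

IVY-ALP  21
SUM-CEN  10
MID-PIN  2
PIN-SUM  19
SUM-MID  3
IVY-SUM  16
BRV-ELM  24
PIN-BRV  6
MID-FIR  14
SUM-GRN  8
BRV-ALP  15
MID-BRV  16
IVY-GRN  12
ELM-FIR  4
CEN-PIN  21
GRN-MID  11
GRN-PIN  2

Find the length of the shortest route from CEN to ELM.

31 min

Shortest distances from CEN:
CEN: 0
SUM: 10  (via CEN)
MID: 13  (via SUM)
PIN: 15  (via MID)
GRN: 17  (via PIN)
BRV: 21  (via PIN)
IVY: 26  (via SUM)
FIR: 27  (via MID)
ELM: 31  (via FIR)
Shortest route: CEN–SUM–MID–FIR–ELM = 31 min.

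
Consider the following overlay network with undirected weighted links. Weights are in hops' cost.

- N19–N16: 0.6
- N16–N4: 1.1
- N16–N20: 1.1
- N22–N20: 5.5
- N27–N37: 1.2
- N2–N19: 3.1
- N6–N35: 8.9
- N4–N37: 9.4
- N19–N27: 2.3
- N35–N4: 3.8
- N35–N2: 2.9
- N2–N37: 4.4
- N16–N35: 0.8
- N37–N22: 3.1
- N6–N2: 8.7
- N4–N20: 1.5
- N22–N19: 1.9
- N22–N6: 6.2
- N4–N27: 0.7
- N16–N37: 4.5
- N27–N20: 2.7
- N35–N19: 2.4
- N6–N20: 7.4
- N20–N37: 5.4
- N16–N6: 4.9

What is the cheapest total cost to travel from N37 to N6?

Compare a few routes:
N37 - N27 - N4 - N16 - N6: 1.2+0.7+1.1+4.9 = 7.9
N37 - N22 - N6: 3.1+6.2 = 9.3
N37 - N27 - N19 - N16 - N6: 1.2+2.3+0.6+4.9 = 9
N37 - N16 - N6: 4.5+4.9 = 9.4
The minimum is 7.9 hops' cost via N37 - N27 - N4 - N16 - N6.

7.9 hops' cost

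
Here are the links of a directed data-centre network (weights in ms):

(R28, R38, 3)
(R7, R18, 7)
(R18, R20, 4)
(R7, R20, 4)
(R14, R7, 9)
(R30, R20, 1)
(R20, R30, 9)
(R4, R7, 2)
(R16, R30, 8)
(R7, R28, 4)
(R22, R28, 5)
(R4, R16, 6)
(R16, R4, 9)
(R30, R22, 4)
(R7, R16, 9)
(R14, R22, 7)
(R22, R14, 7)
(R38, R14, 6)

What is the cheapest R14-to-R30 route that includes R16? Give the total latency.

Shortest R14→R16: R14–R7–R16 = 18
Best R16 to R30: R16–R30 costing 8
Total via R16: 18 + 8 = 26 ms.

26 ms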